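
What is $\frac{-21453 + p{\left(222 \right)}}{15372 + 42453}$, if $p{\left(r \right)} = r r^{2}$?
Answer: $\frac{727973}{3855} \approx 188.84$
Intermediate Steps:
$p{\left(r \right)} = r^{3}$
$\frac{-21453 + p{\left(222 \right)}}{15372 + 42453} = \frac{-21453 + 222^{3}}{15372 + 42453} = \frac{-21453 + 10941048}{57825} = 10919595 \cdot \frac{1}{57825} = \frac{727973}{3855}$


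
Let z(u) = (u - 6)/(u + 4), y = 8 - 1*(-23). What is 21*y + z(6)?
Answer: 651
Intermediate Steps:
y = 31 (y = 8 + 23 = 31)
z(u) = (-6 + u)/(4 + u)
21*y + z(6) = 21*31 + (-6 + 6)/(4 + 6) = 651 + 0/10 = 651 + (1/10)*0 = 651 + 0 = 651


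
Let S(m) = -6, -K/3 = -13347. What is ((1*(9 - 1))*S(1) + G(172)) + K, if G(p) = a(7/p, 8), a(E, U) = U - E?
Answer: 6880165/172 ≈ 40001.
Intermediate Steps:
K = 40041 (K = -3*(-13347) = 40041)
G(p) = 8 - 7/p
((1*(9 - 1))*S(1) + G(172)) + K = ((1*(9 - 1))*(-6) + (8 - 7/172)) + 40041 = ((1*8)*(-6) + (8 - 7*1/172)) + 40041 = (8*(-6) + (8 - 7/172)) + 40041 = (-48 + 1369/172) + 40041 = -6887/172 + 40041 = 6880165/172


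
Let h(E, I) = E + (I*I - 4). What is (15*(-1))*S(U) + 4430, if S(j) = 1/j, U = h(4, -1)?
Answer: 4415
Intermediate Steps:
h(E, I) = -4 + E + I² (h(E, I) = E + (I² - 4) = E + (-4 + I²) = -4 + E + I²)
U = 1 (U = -4 + 4 + (-1)² = -4 + 4 + 1 = 1)
(15*(-1))*S(U) + 4430 = (15*(-1))/1 + 4430 = -15*1 + 4430 = -15 + 4430 = 4415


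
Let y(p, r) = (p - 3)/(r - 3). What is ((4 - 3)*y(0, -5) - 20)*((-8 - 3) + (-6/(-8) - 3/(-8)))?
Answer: 12403/64 ≈ 193.80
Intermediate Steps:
y(p, r) = (-3 + p)/(-3 + r)
((4 - 3)*y(0, -5) - 20)*((-8 - 3) + (-6/(-8) - 3/(-8))) = ((4 - 3)*((-3 + 0)/(-3 - 5)) - 20)*((-8 - 3) + (-6/(-8) - 3/(-8))) = (1*(-3/(-8)) - 20)*(-11 + (-6*(-⅛) - 3*(-⅛))) = (1*(-⅛*(-3)) - 20)*(-11 + (¾ + 3/8)) = (1*(3/8) - 20)*(-11 + 9/8) = (3/8 - 20)*(-79/8) = -157/8*(-79/8) = 12403/64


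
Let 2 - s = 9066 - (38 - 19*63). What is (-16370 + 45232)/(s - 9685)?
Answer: -14431/9954 ≈ -1.4498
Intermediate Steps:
s = -10223 (s = 2 - (9066 - (38 - 19*63)) = 2 - (9066 - (38 - 1197)) = 2 - (9066 - 1*(-1159)) = 2 - (9066 + 1159) = 2 - 1*10225 = 2 - 10225 = -10223)
(-16370 + 45232)/(s - 9685) = (-16370 + 45232)/(-10223 - 9685) = 28862/(-19908) = 28862*(-1/19908) = -14431/9954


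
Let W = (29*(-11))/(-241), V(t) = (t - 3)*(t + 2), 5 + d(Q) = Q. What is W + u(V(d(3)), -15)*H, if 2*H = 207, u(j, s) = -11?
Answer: -548119/482 ≈ -1137.2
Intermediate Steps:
d(Q) = -5 + Q
V(t) = (-3 + t)*(2 + t)
H = 207/2 (H = (½)*207 = 207/2 ≈ 103.50)
W = 319/241 (W = -319*(-1/241) = 319/241 ≈ 1.3237)
W + u(V(d(3)), -15)*H = 319/241 - 11*207/2 = 319/241 - 2277/2 = -548119/482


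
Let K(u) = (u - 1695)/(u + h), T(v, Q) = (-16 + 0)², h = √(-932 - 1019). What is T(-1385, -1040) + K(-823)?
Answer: 87983997/339640 + 1259*I*√1951/339640 ≈ 259.05 + 0.16373*I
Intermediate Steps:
h = I*√1951 (h = √(-1951) = I*√1951 ≈ 44.17*I)
T(v, Q) = 256 (T(v, Q) = (-16)² = 256)
K(u) = (-1695 + u)/(u + I*√1951) (K(u) = (u - 1695)/(u + I*√1951) = (-1695 + u)/(u + I*√1951))
T(-1385, -1040) + K(-823) = 256 + (-1695 - 823)/(-823 + I*√1951) = 256 - 2518/(-823 + I*√1951)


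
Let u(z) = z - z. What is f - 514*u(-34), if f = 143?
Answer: 143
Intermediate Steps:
u(z) = 0
f - 514*u(-34) = 143 - 514*0 = 143 + 0 = 143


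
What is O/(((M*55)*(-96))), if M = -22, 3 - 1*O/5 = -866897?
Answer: 216725/5808 ≈ 37.315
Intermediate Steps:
O = 4334500 (O = 15 - 5*(-866897) = 15 + 4334485 = 4334500)
O/(((M*55)*(-96))) = 4334500/((-22*55*(-96))) = 4334500/((-1210*(-96))) = 4334500/116160 = 4334500*(1/116160) = 216725/5808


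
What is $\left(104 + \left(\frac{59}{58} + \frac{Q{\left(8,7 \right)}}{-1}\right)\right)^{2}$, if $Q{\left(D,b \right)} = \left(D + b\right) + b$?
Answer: $\frac{23184225}{3364} \approx 6891.9$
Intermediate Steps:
$Q{\left(D,b \right)} = D + 2 b$
$\left(104 + \left(\frac{59}{58} + \frac{Q{\left(8,7 \right)}}{-1}\right)\right)^{2} = \left(104 + \left(\frac{59}{58} + \frac{8 + 2 \cdot 7}{-1}\right)\right)^{2} = \left(104 + \left(59 \cdot \frac{1}{58} + \left(8 + 14\right) \left(-1\right)\right)\right)^{2} = \left(104 + \left(\frac{59}{58} + 22 \left(-1\right)\right)\right)^{2} = \left(104 + \left(\frac{59}{58} - 22\right)\right)^{2} = \left(104 - \frac{1217}{58}\right)^{2} = \left(\frac{4815}{58}\right)^{2} = \frac{23184225}{3364}$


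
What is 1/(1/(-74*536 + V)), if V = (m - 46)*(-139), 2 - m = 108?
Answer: -18536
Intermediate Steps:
m = -106 (m = 2 - 1*108 = 2 - 108 = -106)
V = 21128 (V = (-106 - 46)*(-139) = -152*(-139) = 21128)
1/(1/(-74*536 + V)) = 1/(1/(-74*536 + 21128)) = 1/(1/(-1*39664 + 21128)) = 1/(1/(-39664 + 21128)) = 1/(1/(-18536)) = 1/(-1/18536) = -18536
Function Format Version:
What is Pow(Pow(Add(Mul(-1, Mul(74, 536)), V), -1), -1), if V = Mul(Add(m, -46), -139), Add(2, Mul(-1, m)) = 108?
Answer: -18536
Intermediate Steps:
m = -106 (m = Add(2, Mul(-1, 108)) = Add(2, -108) = -106)
V = 21128 (V = Mul(Add(-106, -46), -139) = Mul(-152, -139) = 21128)
Pow(Pow(Add(Mul(-1, Mul(74, 536)), V), -1), -1) = Pow(Pow(Add(Mul(-1, Mul(74, 536)), 21128), -1), -1) = Pow(Pow(Add(Mul(-1, 39664), 21128), -1), -1) = Pow(Pow(Add(-39664, 21128), -1), -1) = Pow(Pow(-18536, -1), -1) = Pow(Rational(-1, 18536), -1) = -18536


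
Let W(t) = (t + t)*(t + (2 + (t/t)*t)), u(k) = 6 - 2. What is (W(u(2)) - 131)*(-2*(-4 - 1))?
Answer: -510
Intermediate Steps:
u(k) = 4
W(t) = 2*t*(2 + 2*t) (W(t) = (2*t)*(t + (2 + 1*t)) = (2*t)*(t + (2 + t)) = (2*t)*(2 + 2*t) = 2*t*(2 + 2*t))
(W(u(2)) - 131)*(-2*(-4 - 1)) = (4*4*(1 + 4) - 131)*(-2*(-4 - 1)) = (4*4*5 - 131)*(-2*(-5)) = (80 - 131)*10 = -51*10 = -510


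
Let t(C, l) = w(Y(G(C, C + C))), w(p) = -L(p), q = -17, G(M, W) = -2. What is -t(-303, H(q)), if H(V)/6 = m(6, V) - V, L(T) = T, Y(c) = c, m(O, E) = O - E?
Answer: -2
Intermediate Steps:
H(V) = 36 - 12*V (H(V) = 6*((6 - V) - V) = 6*(6 - 2*V) = 36 - 12*V)
w(p) = -p
t(C, l) = 2 (t(C, l) = -1*(-2) = 2)
-t(-303, H(q)) = -1*2 = -2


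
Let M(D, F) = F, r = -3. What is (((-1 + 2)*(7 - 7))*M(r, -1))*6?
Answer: 0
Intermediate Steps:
(((-1 + 2)*(7 - 7))*M(r, -1))*6 = (((-1 + 2)*(7 - 7))*(-1))*6 = ((1*0)*(-1))*6 = (0*(-1))*6 = 0*6 = 0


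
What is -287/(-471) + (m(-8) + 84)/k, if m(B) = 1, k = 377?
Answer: 148234/177567 ≈ 0.83481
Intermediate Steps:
-287/(-471) + (m(-8) + 84)/k = -287/(-471) + (1 + 84)/377 = -287*(-1/471) + 85*(1/377) = 287/471 + 85/377 = 148234/177567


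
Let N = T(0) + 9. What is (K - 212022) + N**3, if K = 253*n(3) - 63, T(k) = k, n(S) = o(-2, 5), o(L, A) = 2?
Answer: -210850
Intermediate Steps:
n(S) = 2
K = 443 (K = 253*2 - 63 = 506 - 63 = 443)
N = 9 (N = 0 + 9 = 9)
(K - 212022) + N**3 = (443 - 212022) + 9**3 = -211579 + 729 = -210850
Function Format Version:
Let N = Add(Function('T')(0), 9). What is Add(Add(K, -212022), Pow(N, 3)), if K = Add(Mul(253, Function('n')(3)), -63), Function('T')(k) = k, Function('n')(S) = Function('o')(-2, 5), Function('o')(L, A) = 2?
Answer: -210850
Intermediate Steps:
Function('n')(S) = 2
K = 443 (K = Add(Mul(253, 2), -63) = Add(506, -63) = 443)
N = 9 (N = Add(0, 9) = 9)
Add(Add(K, -212022), Pow(N, 3)) = Add(Add(443, -212022), Pow(9, 3)) = Add(-211579, 729) = -210850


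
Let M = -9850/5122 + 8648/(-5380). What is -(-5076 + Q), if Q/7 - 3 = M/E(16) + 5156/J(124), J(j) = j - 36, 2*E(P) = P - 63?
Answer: 83957752517/18079490 ≈ 4643.8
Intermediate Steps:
E(P) = -63/2 + P/2 (E(P) = (P - 63)/2 = (-63 + P)/2 = -63/2 + P/2)
M = -61731/17485 (M = -9850*1/5122 + 8648*(-1/5380) = -25/13 - 2162/1345 = -61731/17485 ≈ -3.5305)
J(j) = -36 + j
Q = 7813738723/18079490 (Q = 21 + 7*(-61731/(17485*(-63/2 + (½)*16)) + 5156/(-36 + 124)) = 21 + 7*(-61731/(17485*(-63/2 + 8)) + 5156/88) = 21 + 7*(-61731/(17485*(-47/2)) + 5156*(1/88)) = 21 + 7*(-61731/17485*(-2/47) + 1289/22) = 21 + 7*(123462/821795 + 1289/22) = 21 + 7*(1062009919/18079490) = 21 + 7434069433/18079490 = 7813738723/18079490 ≈ 432.19)
-(-5076 + Q) = -(-5076 + 7813738723/18079490) = -1*(-83957752517/18079490) = 83957752517/18079490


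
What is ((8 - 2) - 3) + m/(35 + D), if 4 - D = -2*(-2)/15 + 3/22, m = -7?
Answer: 35901/12737 ≈ 2.8186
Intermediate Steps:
D = 1187/330 (D = 4 - (-2*(-2)/15 + 3/22) = 4 - (4*(1/15) + 3*(1/22)) = 4 - (4/15 + 3/22) = 4 - 1*133/330 = 4 - 133/330 = 1187/330 ≈ 3.5970)
((8 - 2) - 3) + m/(35 + D) = ((8 - 2) - 3) - 7/(35 + 1187/330) = (6 - 3) - 7/12737/330 = 3 - 7*330/12737 = 3 - 2310/12737 = 35901/12737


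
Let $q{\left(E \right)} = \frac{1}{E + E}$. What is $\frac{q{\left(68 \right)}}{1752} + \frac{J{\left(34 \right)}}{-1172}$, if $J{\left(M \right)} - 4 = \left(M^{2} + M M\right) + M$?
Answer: $- \frac{139984507}{69813696} \approx -2.0051$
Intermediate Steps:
$q{\left(E \right)} = \frac{1}{2 E}$
$J{\left(M \right)} = 4 + M + 2 M^{2}$ ($J{\left(M \right)} = 4 + \left(\left(M^{2} + M M\right) + M\right) = 4 + \left(\left(M^{2} + M^{2}\right) + M\right) = 4 + \left(2 M^{2} + M\right) = 4 + \left(M + 2 M^{2}\right) = 4 + M + 2 M^{2}$)
$\frac{q{\left(68 \right)}}{1752} + \frac{J{\left(34 \right)}}{-1172} = \frac{\frac{1}{2} \cdot \frac{1}{68}}{1752} + \frac{4 + 34 + 2 \cdot 34^{2}}{-1172} = \frac{1}{2} \cdot \frac{1}{68} \cdot \frac{1}{1752} + \left(4 + 34 + 2 \cdot 1156\right) \left(- \frac{1}{1172}\right) = \frac{1}{136} \cdot \frac{1}{1752} + \left(4 + 34 + 2312\right) \left(- \frac{1}{1172}\right) = \frac{1}{238272} + 2350 \left(- \frac{1}{1172}\right) = \frac{1}{238272} - \frac{1175}{586} = - \frac{139984507}{69813696}$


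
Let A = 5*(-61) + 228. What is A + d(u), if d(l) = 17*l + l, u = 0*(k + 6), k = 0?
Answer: -77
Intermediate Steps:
A = -77 (A = -305 + 228 = -77)
u = 0 (u = 0*(0 + 6) = 0*6 = 0)
d(l) = 18*l
A + d(u) = -77 + 18*0 = -77 + 0 = -77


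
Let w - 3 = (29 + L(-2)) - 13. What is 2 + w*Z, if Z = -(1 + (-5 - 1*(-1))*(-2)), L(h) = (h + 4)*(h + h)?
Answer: -97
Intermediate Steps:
L(h) = 2*h*(4 + h) (L(h) = (4 + h)*(2*h) = 2*h*(4 + h))
Z = -9 (Z = -(1 + (-5 + 1)*(-2)) = -(1 - 4*(-2)) = -(1 + 8) = -1*9 = -9)
w = 11 (w = 3 + ((29 + 2*(-2)*(4 - 2)) - 13) = 3 + ((29 + 2*(-2)*2) - 13) = 3 + ((29 - 8) - 13) = 3 + (21 - 13) = 3 + 8 = 11)
2 + w*Z = 2 + 11*(-9) = 2 - 99 = -97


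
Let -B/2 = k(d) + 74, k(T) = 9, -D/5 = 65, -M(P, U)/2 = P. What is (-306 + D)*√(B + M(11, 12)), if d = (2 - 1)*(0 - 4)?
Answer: -1262*I*√47 ≈ -8651.8*I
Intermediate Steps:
M(P, U) = -2*P
D = -325 (D = -5*65 = -325)
d = -4 (d = 1*(-4) = -4)
B = -166 (B = -2*(9 + 74) = -2*83 = -166)
(-306 + D)*√(B + M(11, 12)) = (-306 - 325)*√(-166 - 2*11) = -631*√(-166 - 22) = -1262*I*√47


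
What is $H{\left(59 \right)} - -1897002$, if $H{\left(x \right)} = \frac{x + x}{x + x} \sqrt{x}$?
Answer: $1897002 + \sqrt{59} \approx 1.897 \cdot 10^{6}$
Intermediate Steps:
$H{\left(x \right)} = \sqrt{x}$ ($H{\left(x \right)} = \frac{2 x}{2 x} \sqrt{x} = 2 x \frac{1}{2 x} \sqrt{x} = 1 \sqrt{x} = \sqrt{x}$)
$H{\left(59 \right)} - -1897002 = \sqrt{59} - -1897002 = \sqrt{59} + 1897002 = 1897002 + \sqrt{59}$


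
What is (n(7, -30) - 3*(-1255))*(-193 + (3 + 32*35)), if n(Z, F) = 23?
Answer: 3522840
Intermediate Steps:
(n(7, -30) - 3*(-1255))*(-193 + (3 + 32*35)) = (23 - 3*(-1255))*(-193 + (3 + 32*35)) = (23 + 3765)*(-193 + (3 + 1120)) = 3788*(-193 + 1123) = 3788*930 = 3522840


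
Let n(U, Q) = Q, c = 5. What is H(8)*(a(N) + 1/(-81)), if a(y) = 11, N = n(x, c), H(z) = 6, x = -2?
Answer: 1780/27 ≈ 65.926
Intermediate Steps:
N = 5
H(8)*(a(N) + 1/(-81)) = 6*(11 + 1/(-81)) = 6*(11 - 1/81) = 6*(890/81) = 1780/27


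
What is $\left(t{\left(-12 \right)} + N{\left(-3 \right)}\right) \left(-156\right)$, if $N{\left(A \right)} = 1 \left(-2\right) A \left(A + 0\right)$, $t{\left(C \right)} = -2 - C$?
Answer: $1248$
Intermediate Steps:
$N{\left(A \right)} = - 2 A^{2}$ ($N{\left(A \right)} = - 2 A A = - 2 A^{2}$)
$\left(t{\left(-12 \right)} + N{\left(-3 \right)}\right) \left(-156\right) = \left(\left(-2 - -12\right) - 2 \left(-3\right)^{2}\right) \left(-156\right) = \left(\left(-2 + 12\right) - 18\right) \left(-156\right) = \left(10 - 18\right) \left(-156\right) = \left(-8\right) \left(-156\right) = 1248$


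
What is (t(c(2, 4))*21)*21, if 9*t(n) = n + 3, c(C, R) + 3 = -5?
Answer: -245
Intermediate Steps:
c(C, R) = -8 (c(C, R) = -3 - 5 = -8)
t(n) = ⅓ + n/9 (t(n) = (n + 3)/9 = (3 + n)/9 = ⅓ + n/9)
(t(c(2, 4))*21)*21 = ((⅓ + (⅑)*(-8))*21)*21 = ((⅓ - 8/9)*21)*21 = -5/9*21*21 = -35/3*21 = -245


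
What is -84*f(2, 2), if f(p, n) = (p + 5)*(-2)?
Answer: 1176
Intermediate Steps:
f(p, n) = -10 - 2*p (f(p, n) = (5 + p)*(-2) = -10 - 2*p)
-84*f(2, 2) = -84*(-10 - 2*2) = -84*(-10 - 4) = -84*(-14) = 1176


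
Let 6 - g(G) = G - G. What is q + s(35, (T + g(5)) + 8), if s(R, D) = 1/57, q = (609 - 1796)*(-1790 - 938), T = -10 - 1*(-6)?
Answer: 184573753/57 ≈ 3.2381e+6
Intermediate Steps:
T = -4 (T = -10 + 6 = -4)
g(G) = 6 (g(G) = 6 - (G - G) = 6 - 1*0 = 6 + 0 = 6)
q = 3238136 (q = -1187*(-2728) = 3238136)
s(R, D) = 1/57
q + s(35, (T + g(5)) + 8) = 3238136 + 1/57 = 184573753/57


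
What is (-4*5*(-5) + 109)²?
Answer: 43681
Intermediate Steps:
(-4*5*(-5) + 109)² = (-20*(-5) + 109)² = (100 + 109)² = 209² = 43681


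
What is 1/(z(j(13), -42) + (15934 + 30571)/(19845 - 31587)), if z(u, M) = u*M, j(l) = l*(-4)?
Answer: 11742/25598023 ≈ 0.00045871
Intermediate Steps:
j(l) = -4*l
z(u, M) = M*u
1/(z(j(13), -42) + (15934 + 30571)/(19845 - 31587)) = 1/(-(-168)*13 + (15934 + 30571)/(19845 - 31587)) = 1/(-42*(-52) + 46505/(-11742)) = 1/(2184 + 46505*(-1/11742)) = 1/(2184 - 46505/11742) = 1/(25598023/11742) = 11742/25598023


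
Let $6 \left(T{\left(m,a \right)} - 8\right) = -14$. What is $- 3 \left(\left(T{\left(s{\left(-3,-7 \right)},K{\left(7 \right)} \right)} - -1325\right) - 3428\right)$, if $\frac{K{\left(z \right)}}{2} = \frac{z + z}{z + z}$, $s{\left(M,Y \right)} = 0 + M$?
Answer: $6292$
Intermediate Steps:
$s{\left(M,Y \right)} = M$
$K{\left(z \right)} = 2$ ($K{\left(z \right)} = 2 \frac{z + z}{z + z} = 2 \frac{2 z}{2 z} = 2 \cdot 2 z \frac{1}{2 z} = 2 \cdot 1 = 2$)
$T{\left(m,a \right)} = \frac{17}{3}$ ($T{\left(m,a \right)} = 8 + \frac{1}{6} \left(-14\right) = 8 - \frac{7}{3} = \frac{17}{3}$)
$- 3 \left(\left(T{\left(s{\left(-3,-7 \right)},K{\left(7 \right)} \right)} - -1325\right) - 3428\right) = - 3 \left(\left(\frac{17}{3} - -1325\right) - 3428\right) = - 3 \left(\left(\frac{17}{3} + 1325\right) - 3428\right) = - 3 \left(\frac{3992}{3} - 3428\right) = \left(-3\right) \left(- \frac{6292}{3}\right) = 6292$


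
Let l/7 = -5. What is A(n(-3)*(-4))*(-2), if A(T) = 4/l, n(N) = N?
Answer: 8/35 ≈ 0.22857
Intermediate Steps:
l = -35 (l = 7*(-5) = -35)
A(T) = -4/35 (A(T) = 4/(-35) = 4*(-1/35) = -4/35)
A(n(-3)*(-4))*(-2) = -4/35*(-2) = 8/35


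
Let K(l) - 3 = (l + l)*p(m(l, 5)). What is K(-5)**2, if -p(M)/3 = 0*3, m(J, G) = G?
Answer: 9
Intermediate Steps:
p(M) = 0 (p(M) = -0*3 = -3*0 = 0)
K(l) = 3 (K(l) = 3 + (l + l)*0 = 3 + (2*l)*0 = 3 + 0 = 3)
K(-5)**2 = 3**2 = 9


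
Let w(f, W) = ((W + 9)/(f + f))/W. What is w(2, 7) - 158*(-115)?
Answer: 127194/7 ≈ 18171.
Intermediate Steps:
w(f, W) = (9 + W)/(2*W*f) (w(f, W) = ((9 + W)/((2*f)))/W = ((9 + W)*(1/(2*f)))/W = ((9 + W)/(2*f))/W = (9 + W)/(2*W*f))
w(2, 7) - 158*(-115) = (½)*(9 + 7)/(7*2) - 158*(-115) = (½)*(⅐)*(½)*16 + 18170 = 4/7 + 18170 = 127194/7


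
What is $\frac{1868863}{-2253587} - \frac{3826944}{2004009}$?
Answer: $- \frac{589027119995}{215057553823} \approx -2.7389$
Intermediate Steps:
$\frac{1868863}{-2253587} - \frac{3826944}{2004009} = 1868863 \left(- \frac{1}{2253587}\right) - \frac{1275648}{668003} = - \frac{1868863}{2253587} - \frac{1275648}{668003} = - \frac{589027119995}{215057553823}$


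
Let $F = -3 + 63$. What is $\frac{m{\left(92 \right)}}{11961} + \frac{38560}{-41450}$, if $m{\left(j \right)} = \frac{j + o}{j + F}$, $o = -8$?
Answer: $- \frac{584178121}{627992370} \approx -0.93023$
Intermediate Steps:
$F = 60$
$m{\left(j \right)} = \frac{-8 + j}{60 + j}$ ($m{\left(j \right)} = \frac{j - 8}{j + 60} = \frac{-8 + j}{60 + j}$)
$\frac{m{\left(92 \right)}}{11961} + \frac{38560}{-41450} = \frac{\frac{1}{60 + 92} \left(-8 + 92\right)}{11961} + \frac{38560}{-41450} = \frac{1}{152} \cdot 84 \cdot \frac{1}{11961} + 38560 \left(- \frac{1}{41450}\right) = \frac{1}{152} \cdot 84 \cdot \frac{1}{11961} - \frac{3856}{4145} = \frac{21}{38} \cdot \frac{1}{11961} - \frac{3856}{4145} = \frac{7}{151506} - \frac{3856}{4145} = - \frac{584178121}{627992370}$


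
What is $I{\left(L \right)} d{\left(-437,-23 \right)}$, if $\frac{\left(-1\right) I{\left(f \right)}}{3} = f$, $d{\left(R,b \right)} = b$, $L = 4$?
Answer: $276$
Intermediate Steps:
$I{\left(f \right)} = - 3 f$
$I{\left(L \right)} d{\left(-437,-23 \right)} = \left(-3\right) 4 \left(-23\right) = \left(-12\right) \left(-23\right) = 276$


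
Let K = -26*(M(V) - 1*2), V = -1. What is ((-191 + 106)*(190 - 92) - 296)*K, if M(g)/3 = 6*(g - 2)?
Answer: -12559456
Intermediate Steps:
M(g) = -36 + 18*g (M(g) = 3*(6*(g - 2)) = 3*(6*(-2 + g)) = 3*(-12 + 6*g) = -36 + 18*g)
K = 1456 (K = -26*((-36 + 18*(-1)) - 1*2) = -26*((-36 - 18) - 2) = -26*(-54 - 2) = -26*(-56) = 1456)
((-191 + 106)*(190 - 92) - 296)*K = ((-191 + 106)*(190 - 92) - 296)*1456 = (-85*98 - 296)*1456 = (-8330 - 296)*1456 = -8626*1456 = -12559456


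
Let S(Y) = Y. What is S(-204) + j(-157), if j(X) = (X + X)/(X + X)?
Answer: -203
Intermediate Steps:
j(X) = 1 (j(X) = (2*X)/((2*X)) = (2*X)*(1/(2*X)) = 1)
S(-204) + j(-157) = -204 + 1 = -203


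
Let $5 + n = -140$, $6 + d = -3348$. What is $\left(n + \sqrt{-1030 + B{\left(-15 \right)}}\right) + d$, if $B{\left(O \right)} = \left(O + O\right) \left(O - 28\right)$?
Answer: $-3499 + 2 \sqrt{65} \approx -3482.9$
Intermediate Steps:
$B{\left(O \right)} = 2 O \left(-28 + O\right)$
$d = -3354$ ($d = -6 - 3348 = -3354$)
$n = -145$ ($n = -5 - 140 = -145$)
$\left(n + \sqrt{-1030 + B{\left(-15 \right)}}\right) + d = \left(-145 + \sqrt{-1030 + 2 \left(-15\right) \left(-28 - 15\right)}\right) - 3354 = \left(-145 + \sqrt{-1030 + 2 \left(-15\right) \left(-43\right)}\right) - 3354 = \left(-145 + \sqrt{-1030 + 1290}\right) - 3354 = \left(-145 + \sqrt{260}\right) - 3354 = \left(-145 + 2 \sqrt{65}\right) - 3354 = -3499 + 2 \sqrt{65}$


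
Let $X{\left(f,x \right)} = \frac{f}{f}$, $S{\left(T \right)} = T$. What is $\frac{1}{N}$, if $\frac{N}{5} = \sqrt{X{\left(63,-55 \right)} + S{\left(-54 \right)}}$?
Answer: $- \frac{i \sqrt{53}}{265} \approx - 0.027472 i$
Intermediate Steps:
$X{\left(f,x \right)} = 1$
$N = 5 i \sqrt{53}$ ($N = 5 \sqrt{1 - 54} = 5 \sqrt{-53} = 5 i \sqrt{53} \approx 36.401 i$)
$\frac{1}{N} = \frac{1}{5 i \sqrt{53}} = - \frac{i \sqrt{53}}{265}$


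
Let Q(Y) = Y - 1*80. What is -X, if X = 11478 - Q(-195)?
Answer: -11753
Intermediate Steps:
Q(Y) = -80 + Y (Q(Y) = Y - 80 = -80 + Y)
X = 11753 (X = 11478 - (-80 - 195) = 11478 - 1*(-275) = 11478 + 275 = 11753)
-X = -1*11753 = -11753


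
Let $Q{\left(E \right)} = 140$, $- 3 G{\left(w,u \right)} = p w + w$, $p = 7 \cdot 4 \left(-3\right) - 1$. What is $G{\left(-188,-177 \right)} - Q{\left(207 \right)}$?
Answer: $-5404$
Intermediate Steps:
$p = -85$ ($p = 7 \left(-12\right) - 1 = -84 - 1 = -85$)
$G{\left(w,u \right)} = 28 w$ ($G{\left(w,u \right)} = - \frac{- 85 w + w}{3} = - \frac{\left(-84\right) w}{3} = 28 w$)
$G{\left(-188,-177 \right)} - Q{\left(207 \right)} = 28 \left(-188\right) - 140 = -5264 - 140 = -5404$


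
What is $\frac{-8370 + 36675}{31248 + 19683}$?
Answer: $\frac{3145}{5659} \approx 0.55575$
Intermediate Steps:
$\frac{-8370 + 36675}{31248 + 19683} = \frac{28305}{50931} = 28305 \cdot \frac{1}{50931} = \frac{3145}{5659}$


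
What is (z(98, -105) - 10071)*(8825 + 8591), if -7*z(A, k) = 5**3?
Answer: -175707536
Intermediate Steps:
z(A, k) = -125/7 (z(A, k) = -1/7*5**3 = -1/7*125 = -125/7)
(z(98, -105) - 10071)*(8825 + 8591) = (-125/7 - 10071)*(8825 + 8591) = -70622/7*17416 = -175707536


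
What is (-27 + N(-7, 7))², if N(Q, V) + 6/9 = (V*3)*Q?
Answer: 274576/9 ≈ 30508.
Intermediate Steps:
N(Q, V) = -⅔ + 3*Q*V (N(Q, V) = -⅔ + (V*3)*Q = -⅔ + (3*V)*Q = -⅔ + 3*Q*V)
(-27 + N(-7, 7))² = (-27 + (-⅔ + 3*(-7)*7))² = (-27 + (-⅔ - 147))² = (-27 - 443/3)² = (-524/3)² = 274576/9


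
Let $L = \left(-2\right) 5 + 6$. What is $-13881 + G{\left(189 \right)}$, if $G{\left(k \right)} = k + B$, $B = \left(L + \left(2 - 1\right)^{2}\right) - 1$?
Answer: $-13696$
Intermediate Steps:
$L = -4$ ($L = -10 + 6 = -4$)
$B = -4$ ($B = \left(-4 + \left(2 - 1\right)^{2}\right) - 1 = \left(-4 + 1^{2}\right) - 1 = \left(-4 + 1\right) - 1 = -3 - 1 = -4$)
$G{\left(k \right)} = -4 + k$ ($G{\left(k \right)} = k - 4 = -4 + k$)
$-13881 + G{\left(189 \right)} = -13881 + \left(-4 + 189\right) = -13881 + 185 = -13696$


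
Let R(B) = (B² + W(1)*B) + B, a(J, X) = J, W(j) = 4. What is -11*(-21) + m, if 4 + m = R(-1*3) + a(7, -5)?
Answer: 228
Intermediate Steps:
R(B) = B² + 5*B (R(B) = (B² + 4*B) + B = B² + 5*B)
m = -3 (m = -4 + ((-1*3)*(5 - 1*3) + 7) = -4 + (-3*(5 - 3) + 7) = -4 + (-3*2 + 7) = -4 + (-6 + 7) = -4 + 1 = -3)
-11*(-21) + m = -11*(-21) - 3 = 231 - 3 = 228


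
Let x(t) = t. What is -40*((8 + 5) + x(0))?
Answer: -520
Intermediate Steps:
-40*((8 + 5) + x(0)) = -40*((8 + 5) + 0) = -40*(13 + 0) = -40*13 = -520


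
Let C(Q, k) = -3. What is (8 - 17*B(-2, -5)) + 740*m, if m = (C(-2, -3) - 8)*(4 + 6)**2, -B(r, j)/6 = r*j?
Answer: -812972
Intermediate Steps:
B(r, j) = -6*j*r (B(r, j) = -6*r*j = -6*j*r)
m = -1100 (m = (-3 - 8)*(4 + 6)**2 = -11*10**2 = -11*100 = -1100)
(8 - 17*B(-2, -5)) + 740*m = (8 - (-102)*(-5)*(-2)) + 740*(-1100) = (8 - 17*(-60)) - 814000 = (8 + 1020) - 814000 = 1028 - 814000 = -812972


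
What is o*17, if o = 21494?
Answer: 365398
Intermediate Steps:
o*17 = 21494*17 = 365398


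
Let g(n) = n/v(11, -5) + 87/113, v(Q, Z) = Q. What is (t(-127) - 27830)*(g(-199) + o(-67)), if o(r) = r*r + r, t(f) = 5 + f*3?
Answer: -154428301296/1243 ≈ -1.2424e+8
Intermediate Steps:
t(f) = 5 + 3*f
g(n) = 87/113 + n/11 (g(n) = n/11 + 87/113 = 87/113 + n/11)
o(r) = r + r² (o(r) = r² + r = r + r²)
(t(-127) - 27830)*(g(-199) + o(-67)) = ((5 + 3*(-127)) - 27830)*((87/113 + (1/11)*(-199)) - 67*(1 - 67)) = ((5 - 381) - 27830)*((87/113 - 199/11) - 67*(-66)) = (-376 - 27830)*(-21530/1243 + 4422) = -28206*5475016/1243 = -154428301296/1243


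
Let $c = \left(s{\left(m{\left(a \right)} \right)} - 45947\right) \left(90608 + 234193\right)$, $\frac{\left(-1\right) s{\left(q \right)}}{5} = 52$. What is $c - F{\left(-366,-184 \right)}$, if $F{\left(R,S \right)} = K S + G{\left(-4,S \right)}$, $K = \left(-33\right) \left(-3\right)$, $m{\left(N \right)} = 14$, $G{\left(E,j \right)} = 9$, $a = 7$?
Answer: $-15008061600$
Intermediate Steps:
$s{\left(q \right)} = -260$ ($s{\left(q \right)} = \left(-5\right) 52 = -260$)
$K = 99$
$F{\left(R,S \right)} = 9 + 99 S$ ($F{\left(R,S \right)} = 99 S + 9 = 9 + 99 S$)
$c = -15008079807$ ($c = \left(-260 - 45947\right) \left(90608 + 234193\right) = \left(-46207\right) 324801 = -15008079807$)
$c - F{\left(-366,-184 \right)} = -15008079807 - \left(9 + 99 \left(-184\right)\right) = -15008079807 - \left(9 - 18216\right) = -15008079807 - -18207 = -15008079807 + 18207 = -15008061600$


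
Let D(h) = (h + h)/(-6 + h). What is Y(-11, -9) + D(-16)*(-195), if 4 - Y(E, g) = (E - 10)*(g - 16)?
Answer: -8851/11 ≈ -804.64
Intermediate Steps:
Y(E, g) = 4 - (-16 + g)*(-10 + E) (Y(E, g) = 4 - (E - 10)*(g - 16) = 4 - (-10 + E)*(-16 + g) = 4 - (-16 + g)*(-10 + E))
D(h) = 2*h/(-6 + h) (D(h) = (2*h)/(-6 + h) = 2*h/(-6 + h))
Y(-11, -9) + D(-16)*(-195) = (-156 + 10*(-9) + 16*(-11) - 1*(-11)*(-9)) + (2*(-16)/(-6 - 16))*(-195) = (-156 - 90 - 176 - 99) + (2*(-16)/(-22))*(-195) = -521 + (2*(-16)*(-1/22))*(-195) = -521 + (16/11)*(-195) = -521 - 3120/11 = -8851/11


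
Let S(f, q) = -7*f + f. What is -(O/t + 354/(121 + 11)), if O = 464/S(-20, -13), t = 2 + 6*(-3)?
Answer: -3221/1320 ≈ -2.4402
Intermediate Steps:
S(f, q) = -6*f
t = -16 (t = 2 - 18 = -16)
O = 58/15 (O = 464/((-6*(-20))) = 464/120 = 464*(1/120) = 58/15 ≈ 3.8667)
-(O/t + 354/(121 + 11)) = -((58/15)/(-16) + 354/(121 + 11)) = -((58/15)*(-1/16) + 354/132) = -(-29/120 + 354*(1/132)) = -(-29/120 + 59/22) = -1*3221/1320 = -3221/1320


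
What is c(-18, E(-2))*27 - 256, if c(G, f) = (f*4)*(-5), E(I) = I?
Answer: 824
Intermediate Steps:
c(G, f) = -20*f (c(G, f) = (4*f)*(-5) = -20*f)
c(-18, E(-2))*27 - 256 = -20*(-2)*27 - 256 = 40*27 - 256 = 1080 - 256 = 824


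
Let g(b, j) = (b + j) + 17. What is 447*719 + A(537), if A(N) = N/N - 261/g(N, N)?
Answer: 350640593/1091 ≈ 3.2139e+5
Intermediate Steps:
g(b, j) = 17 + b + j
A(N) = 1 - 261/(17 + 2*N) (A(N) = N/N - 261/(17 + N + N) = 1 - 261/(17 + 2*N))
447*719 + A(537) = 447*719 + 2*(-122 + 537)/(17 + 2*537) = 321393 + 2*415/(17 + 1074) = 321393 + 2*415/1091 = 321393 + 2*(1/1091)*415 = 321393 + 830/1091 = 350640593/1091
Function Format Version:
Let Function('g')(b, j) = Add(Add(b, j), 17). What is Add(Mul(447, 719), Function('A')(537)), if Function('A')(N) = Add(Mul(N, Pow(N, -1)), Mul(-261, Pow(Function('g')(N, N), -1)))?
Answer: Rational(350640593, 1091) ≈ 3.2139e+5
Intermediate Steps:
Function('g')(b, j) = Add(17, b, j)
Function('A')(N) = Add(1, Mul(-261, Pow(Add(17, Mul(2, N)), -1))) (Function('A')(N) = Add(Mul(N, Pow(N, -1)), Mul(-261, Pow(Add(17, N, N), -1))) = Add(1, Mul(-261, Pow(Add(17, Mul(2, N)), -1))))
Add(Mul(447, 719), Function('A')(537)) = Add(Mul(447, 719), Mul(2, Pow(Add(17, Mul(2, 537)), -1), Add(-122, 537))) = Add(321393, Mul(2, Pow(Add(17, 1074), -1), 415)) = Add(321393, Mul(2, Pow(1091, -1), 415)) = Add(321393, Mul(2, Rational(1, 1091), 415)) = Add(321393, Rational(830, 1091)) = Rational(350640593, 1091)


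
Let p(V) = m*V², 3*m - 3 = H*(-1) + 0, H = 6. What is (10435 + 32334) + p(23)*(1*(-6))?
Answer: 45943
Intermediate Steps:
m = -1 (m = 1 + (6*(-1) + 0)/3 = 1 + (-6 + 0)/3 = 1 + (⅓)*(-6) = 1 - 2 = -1)
p(V) = -V²
(10435 + 32334) + p(23)*(1*(-6)) = (10435 + 32334) + (-1*23²)*(1*(-6)) = 42769 - 1*529*(-6) = 42769 - 529*(-6) = 42769 + 3174 = 45943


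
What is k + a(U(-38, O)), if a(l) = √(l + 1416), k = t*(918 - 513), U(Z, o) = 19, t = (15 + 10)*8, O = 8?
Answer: 81000 + √1435 ≈ 81038.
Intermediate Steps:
t = 200 (t = 25*8 = 200)
k = 81000 (k = 200*(918 - 513) = 200*405 = 81000)
a(l) = √(1416 + l)
k + a(U(-38, O)) = 81000 + √(1416 + 19) = 81000 + √1435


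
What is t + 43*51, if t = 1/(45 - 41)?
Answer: 8773/4 ≈ 2193.3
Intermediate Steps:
t = 1/4 ≈ 0.25000
t + 43*51 = 1/4 + 43*51 = 1/4 + 2193 = 8773/4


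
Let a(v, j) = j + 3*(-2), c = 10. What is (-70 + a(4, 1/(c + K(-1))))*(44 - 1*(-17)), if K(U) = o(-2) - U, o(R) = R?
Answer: -41663/9 ≈ -4629.2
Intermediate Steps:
K(U) = -2 - U
a(v, j) = -6 + j (a(v, j) = j - 6 = -6 + j)
(-70 + a(4, 1/(c + K(-1))))*(44 - 1*(-17)) = (-70 + (-6 + 1/(10 + (-2 - 1*(-1)))))*(44 - 1*(-17)) = (-70 + (-6 + 1/(10 + (-2 + 1))))*(44 + 17) = (-70 + (-6 + 1/(10 - 1)))*61 = (-70 + (-6 + 1/9))*61 = (-70 - 53/9)*61 = -683/9*61 = -41663/9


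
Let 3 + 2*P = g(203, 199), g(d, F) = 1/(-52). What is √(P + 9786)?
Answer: √26457262/52 ≈ 98.917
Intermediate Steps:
g(d, F) = -1/52
P = -157/104 (P = -3/2 + (½)*(-1/52) = -3/2 - 1/104 = -157/104 ≈ -1.5096)
√(P + 9786) = √(-157/104 + 9786) = √(1017587/104) = √26457262/52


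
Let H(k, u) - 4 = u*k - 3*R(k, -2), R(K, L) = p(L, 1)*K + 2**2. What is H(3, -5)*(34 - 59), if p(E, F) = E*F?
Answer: 125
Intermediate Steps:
R(K, L) = 4 + K*L (R(K, L) = (L*1)*K + 2**2 = L*K + 4 = K*L + 4 = 4 + K*L)
H(k, u) = -8 + 6*k + k*u (H(k, u) = 4 + (u*k - 3*(4 + k*(-2))) = 4 + (k*u - 3*(4 - 2*k)) = 4 + (k*u + (-12 + 6*k)) = 4 + (-12 + 6*k + k*u) = -8 + 6*k + k*u)
H(3, -5)*(34 - 59) = (-8 + 6*3 + 3*(-5))*(34 - 59) = (-8 + 18 - 15)*(-25) = -5*(-25) = 125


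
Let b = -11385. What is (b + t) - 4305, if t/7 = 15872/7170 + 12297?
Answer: 252400117/3585 ≈ 70405.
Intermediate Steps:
t = 308648767/3585 (t = 7*(15872/7170 + 12297) = 7*(15872*(1/7170) + 12297) = 7*(7936/3585 + 12297) = 7*(44092681/3585) = 308648767/3585 ≈ 86095.)
(b + t) - 4305 = (-11385 + 308648767/3585) - 4305 = 267833542/3585 - 4305 = 252400117/3585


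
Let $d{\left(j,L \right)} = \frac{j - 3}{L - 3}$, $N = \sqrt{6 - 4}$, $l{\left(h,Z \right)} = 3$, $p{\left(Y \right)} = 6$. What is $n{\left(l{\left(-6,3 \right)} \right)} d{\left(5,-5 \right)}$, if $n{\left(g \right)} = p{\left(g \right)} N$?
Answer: $- \frac{3 \sqrt{2}}{2} \approx -2.1213$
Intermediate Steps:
$N = \sqrt{2} \approx 1.4142$
$d{\left(j,L \right)} = \frac{-3 + j}{-3 + L}$
$n{\left(g \right)} = 6 \sqrt{2}$
$n{\left(l{\left(-6,3 \right)} \right)} d{\left(5,-5 \right)} = 6 \sqrt{2} \frac{-3 + 5}{-3 - 5} = 6 \sqrt{2} \frac{1}{-8} \cdot 2 = 6 \sqrt{2} \left(\left(- \frac{1}{8}\right) 2\right) = 6 \sqrt{2} \left(- \frac{1}{4}\right) = - \frac{3 \sqrt{2}}{2}$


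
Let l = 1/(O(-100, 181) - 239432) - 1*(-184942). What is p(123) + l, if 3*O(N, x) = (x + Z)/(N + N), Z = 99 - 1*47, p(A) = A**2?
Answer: 28742086419143/143659433 ≈ 2.0007e+5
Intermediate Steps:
Z = 52 (Z = 99 - 47 = 52)
O(N, x) = (52 + x)/(6*N) (O(N, x) = ((x + 52)/(N + N))/3 = ((52 + x)/((2*N)))/3 = ((52 + x)*(1/(2*N)))/3 = ((52 + x)/(2*N))/3 = (52 + x)/(6*N))
l = 26568662857286/143659433 (l = 1/((1/6)*(52 + 181)/(-100) - 239432) - 1*(-184942) = 1/((1/6)*(-1/100)*233 - 239432) + 184942 = 1/(-233/600 - 239432) + 184942 = 1/(-143659433/600) + 184942 = -600/143659433 + 184942 = 26568662857286/143659433 ≈ 1.8494e+5)
p(123) + l = 123**2 + 26568662857286/143659433 = 15129 + 26568662857286/143659433 = 28742086419143/143659433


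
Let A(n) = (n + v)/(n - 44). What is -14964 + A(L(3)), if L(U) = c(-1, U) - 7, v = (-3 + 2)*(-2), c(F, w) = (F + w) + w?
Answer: -14964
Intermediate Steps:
c(F, w) = F + 2*w
v = 2 (v = -1*(-2) = 2)
L(U) = -8 + 2*U (L(U) = (-1 + 2*U) - 7 = -8 + 2*U)
A(n) = (2 + n)/(-44 + n) (A(n) = (n + 2)/(n - 44) = (2 + n)/(-44 + n))
-14964 + A(L(3)) = -14964 + (2 + (-8 + 2*3))/(-44 + (-8 + 2*3)) = -14964 + (2 + (-8 + 6))/(-44 + (-8 + 6)) = -14964 + (2 - 2)/(-44 - 2) = -14964 + 0/(-46) = -14964 - 1/46*0 = -14964 + 0 = -14964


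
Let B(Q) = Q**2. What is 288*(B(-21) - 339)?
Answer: 29376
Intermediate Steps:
288*(B(-21) - 339) = 288*((-21)**2 - 339) = 288*(441 - 339) = 288*102 = 29376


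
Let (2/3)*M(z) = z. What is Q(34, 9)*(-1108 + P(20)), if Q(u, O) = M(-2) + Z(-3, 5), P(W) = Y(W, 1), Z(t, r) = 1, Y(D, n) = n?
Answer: 2214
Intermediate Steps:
M(z) = 3*z/2
P(W) = 1
Q(u, O) = -2 (Q(u, O) = (3/2)*(-2) + 1 = -3 + 1 = -2)
Q(34, 9)*(-1108 + P(20)) = -2*(-1108 + 1) = -2*(-1107) = 2214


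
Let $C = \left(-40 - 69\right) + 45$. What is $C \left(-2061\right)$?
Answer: $131904$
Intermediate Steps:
$C = -64$ ($C = -109 + 45 = -64$)
$C \left(-2061\right) = \left(-64\right) \left(-2061\right) = 131904$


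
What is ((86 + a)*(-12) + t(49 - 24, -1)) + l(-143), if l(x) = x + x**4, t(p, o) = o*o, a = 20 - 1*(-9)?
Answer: 418160079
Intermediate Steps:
a = 29 (a = 20 + 9 = 29)
t(p, o) = o**2
((86 + a)*(-12) + t(49 - 24, -1)) + l(-143) = ((86 + 29)*(-12) + (-1)**2) + (-143 + (-143)**4) = (115*(-12) + 1) + (-143 + 418161601) = (-1380 + 1) + 418161458 = -1379 + 418161458 = 418160079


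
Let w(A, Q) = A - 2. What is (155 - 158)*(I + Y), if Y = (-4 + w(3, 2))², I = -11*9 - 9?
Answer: 297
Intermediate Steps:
w(A, Q) = -2 + A
I = -108 (I = -99 - 9 = -108)
Y = 9 (Y = (-4 + (-2 + 3))² = (-4 + 1)² = (-3)² = 9)
(155 - 158)*(I + Y) = (155 - 158)*(-108 + 9) = -3*(-99) = 297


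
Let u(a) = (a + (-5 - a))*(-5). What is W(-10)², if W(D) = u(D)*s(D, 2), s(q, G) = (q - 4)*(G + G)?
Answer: 1960000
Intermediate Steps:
u(a) = 25 (u(a) = -5*(-5) = 25)
s(q, G) = 2*G*(-4 + q) (s(q, G) = (-4 + q)*(2*G) = 2*G*(-4 + q))
W(D) = -400 + 100*D (W(D) = 25*(2*2*(-4 + D)) = 25*(-16 + 4*D) = -400 + 100*D)
W(-10)² = (-400 + 100*(-10))² = (-400 - 1000)² = (-1400)² = 1960000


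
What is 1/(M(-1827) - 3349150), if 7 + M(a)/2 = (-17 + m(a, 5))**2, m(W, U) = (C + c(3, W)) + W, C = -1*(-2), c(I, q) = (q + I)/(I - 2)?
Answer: 1/23529948 ≈ 4.2499e-8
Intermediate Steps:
c(I, q) = (I + q)/(-2 + I)
C = 2
m(W, U) = 5 + 2*W (m(W, U) = (2 + (3 + W)/(-2 + 3)) + W = (2 + (3 + W)/1) + W = (2 + 1*(3 + W)) + W = (2 + (3 + W)) + W = (5 + W) + W = 5 + 2*W)
M(a) = -14 + 2*(-12 + 2*a)**2 (M(a) = -14 + 2*(-17 + (5 + 2*a))**2 = -14 + 2*(-12 + 2*a)**2)
1/(M(-1827) - 3349150) = 1/((-14 + 8*(-6 - 1827)**2) - 3349150) = 1/((-14 + 8*(-1833)**2) - 3349150) = 1/((-14 + 8*3359889) - 3349150) = 1/((-14 + 26879112) - 3349150) = 1/(26879098 - 3349150) = 1/23529948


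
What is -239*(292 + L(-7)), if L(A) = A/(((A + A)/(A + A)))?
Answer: -68115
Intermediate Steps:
L(A) = A (L(A) = A/(((2*A)/((2*A)))) = A/(((2*A)*(1/(2*A)))) = A/1 = A*1 = A)
-239*(292 + L(-7)) = -239*(292 - 7) = -239*285 = -68115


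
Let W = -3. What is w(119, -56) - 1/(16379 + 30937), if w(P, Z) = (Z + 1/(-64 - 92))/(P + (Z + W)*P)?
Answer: 34360265/4245475416 ≈ 0.0080934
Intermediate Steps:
w(P, Z) = (-1/156 + Z)/(P + P*(-3 + Z)) (w(P, Z) = (Z + 1/(-64 - 92))/(P + (Z - 3)*P) = (Z + 1/(-156))/(P + (-3 + Z)*P) = (Z - 1/156)/(P + P*(-3 + Z)) = (-1/156 + Z)/(P + P*(-3 + Z)))
w(119, -56) - 1/(16379 + 30937) = (-1/156 - 56)/(119*(-2 - 56)) - 1/(16379 + 30937) = (1/119)*(-8737/156)/(-58) - 1/47316 = (1/119)*(-1/58)*(-8737/156) - 1*1/47316 = 8737/1076712 - 1/47316 = 34360265/4245475416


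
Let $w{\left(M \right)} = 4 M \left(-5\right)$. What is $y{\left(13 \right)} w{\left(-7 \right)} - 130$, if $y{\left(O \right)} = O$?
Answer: $1690$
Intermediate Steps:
$w{\left(M \right)} = - 20 M$
$y{\left(13 \right)} w{\left(-7 \right)} - 130 = 13 \left(\left(-20\right) \left(-7\right)\right) - 130 = 13 \cdot 140 - 130 = 1820 - 130 = 1690$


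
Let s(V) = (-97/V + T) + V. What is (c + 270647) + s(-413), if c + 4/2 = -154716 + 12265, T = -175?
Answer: 52701375/413 ≈ 1.2761e+5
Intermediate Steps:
s(V) = -175 + V - 97/V (s(V) = (-97/V - 175) + V = (-175 - 97/V) + V = -175 + V - 97/V)
c = -142453 (c = -2 + (-154716 + 12265) = -2 - 142451 = -142453)
(c + 270647) + s(-413) = (-142453 + 270647) + (-175 - 413 - 97/(-413)) = 128194 + (-175 - 413 - 97*(-1/413)) = 128194 + (-175 - 413 + 97/413) = 128194 - 242747/413 = 52701375/413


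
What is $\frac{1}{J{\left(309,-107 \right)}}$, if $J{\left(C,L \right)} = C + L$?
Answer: $\frac{1}{202} \approx 0.0049505$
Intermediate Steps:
$\frac{1}{J{\left(309,-107 \right)}} = \frac{1}{309 - 107} = \frac{1}{202}$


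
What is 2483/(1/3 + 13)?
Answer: 7449/40 ≈ 186.23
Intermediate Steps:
2483/(1/3 + 13) = 2483/(⅓ + 13) = 2483/(40/3) = (3/40)*2483 = 7449/40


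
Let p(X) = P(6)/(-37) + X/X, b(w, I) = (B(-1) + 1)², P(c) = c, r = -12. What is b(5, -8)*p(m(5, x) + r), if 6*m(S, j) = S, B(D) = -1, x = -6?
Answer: 0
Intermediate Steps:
m(S, j) = S/6
b(w, I) = 0 (b(w, I) = (-1 + 1)² = 0² = 0)
p(X) = 31/37 (p(X) = 6/(-37) + X/X = 6*(-1/37) + 1 = -6/37 + 1 = 31/37)
b(5, -8)*p(m(5, x) + r) = 0*(31/37) = 0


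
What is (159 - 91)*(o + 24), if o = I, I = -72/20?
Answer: 6936/5 ≈ 1387.2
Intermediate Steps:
I = -18/5 (I = -72*1/20 = -18/5 ≈ -3.6000)
o = -18/5 ≈ -3.6000
(159 - 91)*(o + 24) = (159 - 91)*(-18/5 + 24) = 68*(102/5) = 6936/5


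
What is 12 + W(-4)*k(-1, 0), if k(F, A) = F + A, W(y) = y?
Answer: 16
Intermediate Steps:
k(F, A) = A + F
12 + W(-4)*k(-1, 0) = 12 - 4*(0 - 1) = 12 - 4*(-1) = 12 + 4 = 16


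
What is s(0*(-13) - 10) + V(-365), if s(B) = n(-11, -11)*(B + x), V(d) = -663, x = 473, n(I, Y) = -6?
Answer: -3441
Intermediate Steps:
s(B) = -2838 - 6*B (s(B) = -6*(B + 473) = -6*(473 + B) = -2838 - 6*B)
s(0*(-13) - 10) + V(-365) = (-2838 - 6*(0*(-13) - 10)) - 663 = (-2838 - 6*(0 - 10)) - 663 = (-2838 - 6*(-10)) - 663 = (-2838 + 60) - 663 = -2778 - 663 = -3441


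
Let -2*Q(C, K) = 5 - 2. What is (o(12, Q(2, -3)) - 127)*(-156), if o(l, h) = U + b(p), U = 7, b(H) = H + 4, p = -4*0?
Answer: 18096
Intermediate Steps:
p = 0
b(H) = 4 + H
Q(C, K) = -3/2 (Q(C, K) = -(5 - 2)/2 = -½*3 = -3/2)
o(l, h) = 11 (o(l, h) = 7 + (4 + 0) = 7 + 4 = 11)
(o(12, Q(2, -3)) - 127)*(-156) = (11 - 127)*(-156) = -116*(-156) = 18096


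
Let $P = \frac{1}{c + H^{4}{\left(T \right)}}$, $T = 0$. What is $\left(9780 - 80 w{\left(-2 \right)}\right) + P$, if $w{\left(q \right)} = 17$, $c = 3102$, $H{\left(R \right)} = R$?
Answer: $\frac{26118841}{3102} \approx 8420.0$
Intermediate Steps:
$P = \frac{1}{3102}$ ($P = \frac{1}{3102 + 0^{4}} = \frac{1}{3102 + 0} = \frac{1}{3102} \approx 0.00032237$)
$\left(9780 - 80 w{\left(-2 \right)}\right) + P = \left(9780 - 1360\right) + \frac{1}{3102} = 8420 + \frac{1}{3102} = \frac{26118841}{3102}$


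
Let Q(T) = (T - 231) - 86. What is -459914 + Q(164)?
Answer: -460067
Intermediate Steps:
Q(T) = -317 + T (Q(T) = (-231 + T) - 86 = -317 + T)
-459914 + Q(164) = -459914 + (-317 + 164) = -459914 - 153 = -460067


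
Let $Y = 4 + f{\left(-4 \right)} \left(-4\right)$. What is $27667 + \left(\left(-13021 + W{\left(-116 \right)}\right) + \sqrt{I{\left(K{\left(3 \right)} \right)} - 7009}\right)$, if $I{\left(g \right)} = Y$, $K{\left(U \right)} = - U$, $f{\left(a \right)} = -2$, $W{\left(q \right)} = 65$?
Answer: $14711 + i \sqrt{6997} \approx 14711.0 + 83.648 i$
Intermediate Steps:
$Y = 12$ ($Y = 4 - -8 = 4 + 8 = 12$)
$I{\left(g \right)} = 12$
$27667 + \left(\left(-13021 + W{\left(-116 \right)}\right) + \sqrt{I{\left(K{\left(3 \right)} \right)} - 7009}\right) = 27667 + \left(\left(-13021 + 65\right) + \sqrt{12 - 7009}\right) = 27667 - \left(12956 - \sqrt{-6997}\right) = 27667 - \left(12956 - i \sqrt{6997}\right) = 14711 + i \sqrt{6997}$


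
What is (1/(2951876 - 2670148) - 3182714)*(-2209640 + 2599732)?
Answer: -87444939026567693/70432 ≈ -1.2416e+12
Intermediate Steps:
(1/(2951876 - 2670148) - 3182714)*(-2209640 + 2599732) = (1/281728 - 3182714)*390092 = -896659649791/281728*390092 = -87444939026567693/70432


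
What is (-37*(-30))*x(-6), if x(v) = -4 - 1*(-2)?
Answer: -2220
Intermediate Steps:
x(v) = -2 (x(v) = -4 + 2 = -2)
(-37*(-30))*x(-6) = -37*(-30)*(-2) = 1110*(-2) = -2220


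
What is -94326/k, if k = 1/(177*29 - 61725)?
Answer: 5338096992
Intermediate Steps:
k = -1/56592 (k = 1/(5133 - 61725) = 1/(-56592) = -1/56592 ≈ -1.7670e-5)
-94326/k = -94326/(-1/56592) = -94326*(-56592) = 5338096992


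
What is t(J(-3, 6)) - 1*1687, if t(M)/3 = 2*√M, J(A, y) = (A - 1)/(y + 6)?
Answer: -1687 + 2*I*√3 ≈ -1687.0 + 3.4641*I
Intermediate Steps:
J(A, y) = (-1 + A)/(6 + y)
t(M) = 6*√M (t(M) = 3*(2*√M) = 6*√M)
t(J(-3, 6)) - 1*1687 = 6*√((-1 - 3)/(6 + 6)) - 1*1687 = 6*√(-4/12) - 1687 = 6*√((1/12)*(-4)) - 1687 = 6*√(-⅓) - 1687 = 6*(I*√3/3) - 1687 = 2*I*√3 - 1687 = -1687 + 2*I*√3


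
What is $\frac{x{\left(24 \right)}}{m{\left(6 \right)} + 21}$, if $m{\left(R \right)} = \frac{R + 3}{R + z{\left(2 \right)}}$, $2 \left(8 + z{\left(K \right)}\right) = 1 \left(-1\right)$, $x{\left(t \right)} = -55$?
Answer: $- \frac{275}{87} \approx -3.1609$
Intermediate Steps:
$z{\left(K \right)} = - \frac{17}{2}$ ($z{\left(K \right)} = -8 + \frac{1 \left(-1\right)}{2} = -8 + \frac{1}{2} \left(-1\right) = -8 - \frac{1}{2} = - \frac{17}{2}$)
$m{\left(R \right)} = \frac{3 + R}{- \frac{17}{2} + R}$ ($m{\left(R \right)} = \frac{R + 3}{R - \frac{17}{2}} = \frac{3 + R}{- \frac{17}{2} + R}$)
$\frac{x{\left(24 \right)}}{m{\left(6 \right)} + 21} = - \frac{55}{\frac{2 \left(3 + 6\right)}{-17 + 2 \cdot 6} + 21} = - \frac{55}{2 \frac{1}{-17 + 12} \cdot 9 + 21} = - \frac{55}{2 \frac{1}{-5} \cdot 9 + 21} = - \frac{55}{2 \left(- \frac{1}{5}\right) 9 + 21} = - \frac{55}{- \frac{18}{5} + 21} = - \frac{55}{\frac{87}{5}} = \left(-55\right) \frac{5}{87} = - \frac{275}{87}$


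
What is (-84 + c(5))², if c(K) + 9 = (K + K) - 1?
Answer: 7056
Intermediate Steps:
c(K) = -10 + 2*K (c(K) = -9 + ((K + K) - 1) = -9 + (2*K - 1) = -9 + (-1 + 2*K) = -10 + 2*K)
(-84 + c(5))² = (-84 + (-10 + 2*5))² = (-84 + (-10 + 10))² = (-84 + 0)² = (-84)² = 7056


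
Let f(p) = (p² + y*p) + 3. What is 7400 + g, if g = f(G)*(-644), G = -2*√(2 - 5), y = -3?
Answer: 13196 - 3864*I*√3 ≈ 13196.0 - 6692.6*I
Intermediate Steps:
G = -2*I*√3 ≈ -3.4641*I
f(p) = 3 + p² - 3*p (f(p) = (p² - 3*p) + 3 = 3 + p² - 3*p)
g = 5796 - 3864*I*√3 (g = (3 + (-2*I*√3)² - (-6)*I*√3)*(-644) = (3 - 12 + 6*I*√3)*(-644) = (-9 + 6*I*√3)*(-644) = 5796 - 3864*I*√3 ≈ 5796.0 - 6692.6*I)
7400 + g = 7400 + (5796 - 3864*I*√3) = 13196 - 3864*I*√3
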